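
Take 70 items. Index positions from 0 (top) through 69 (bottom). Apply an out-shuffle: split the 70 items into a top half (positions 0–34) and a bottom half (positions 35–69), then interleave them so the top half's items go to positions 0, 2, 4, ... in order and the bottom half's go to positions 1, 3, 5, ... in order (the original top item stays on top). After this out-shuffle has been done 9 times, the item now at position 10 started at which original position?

17

Work backwards from position 10, undoing one out-shuffle at a time:
10 ← 5 ← 37 ← 53 ← 61 ← 65 ← 67 ← 68 ← 34 ← 17
So the item now at position 10 started at position 17.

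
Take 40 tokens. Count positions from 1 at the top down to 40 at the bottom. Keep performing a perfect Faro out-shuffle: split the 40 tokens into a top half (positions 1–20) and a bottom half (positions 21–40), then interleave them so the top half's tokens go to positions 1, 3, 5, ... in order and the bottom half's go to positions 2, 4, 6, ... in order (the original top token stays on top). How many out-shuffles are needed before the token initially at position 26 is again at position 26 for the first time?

Follow position 26 under repeated out-shuffles:
26 → 12 → 23 → 6 → 11 → 21 → 2 → 3 → 5 → 9 → 17 → 33 → 26
It first returns after 12 out-shuffles.

12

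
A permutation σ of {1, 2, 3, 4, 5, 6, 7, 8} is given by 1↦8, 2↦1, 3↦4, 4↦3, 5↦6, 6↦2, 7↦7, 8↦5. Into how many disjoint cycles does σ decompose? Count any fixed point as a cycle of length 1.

3

Cycle decomposition: (1 8 5 6 2) (3 4) (7).
3 cycles.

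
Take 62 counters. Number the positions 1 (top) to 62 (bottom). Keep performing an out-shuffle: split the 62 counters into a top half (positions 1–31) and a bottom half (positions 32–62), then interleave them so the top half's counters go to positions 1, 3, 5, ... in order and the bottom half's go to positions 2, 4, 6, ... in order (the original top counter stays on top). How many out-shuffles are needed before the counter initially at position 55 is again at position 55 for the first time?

Follow position 55 under repeated out-shuffles:
55 → 48 → 34 → 6 → 11 → 21 → 41 → 20 → ... → 55 (length 60)
It first returns after 60 out-shuffles.

60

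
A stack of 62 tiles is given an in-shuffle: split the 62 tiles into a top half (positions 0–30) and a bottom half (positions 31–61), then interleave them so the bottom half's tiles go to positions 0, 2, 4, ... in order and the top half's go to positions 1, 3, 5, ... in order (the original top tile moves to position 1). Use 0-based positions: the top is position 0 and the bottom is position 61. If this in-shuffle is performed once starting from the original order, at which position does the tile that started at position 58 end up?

54

Track the tile's position through each in-shuffle:
58 → 54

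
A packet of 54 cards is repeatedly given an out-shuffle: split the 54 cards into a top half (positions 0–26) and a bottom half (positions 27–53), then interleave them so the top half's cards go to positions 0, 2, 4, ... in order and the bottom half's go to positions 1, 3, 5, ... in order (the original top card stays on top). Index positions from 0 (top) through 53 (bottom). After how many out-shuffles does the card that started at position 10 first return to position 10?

52

Follow position 10 under repeated out-shuffles:
10 → 20 → 40 → 27 → 1 → 2 → 4 → 8 → ... → 10 (length 52)
It first returns after 52 out-shuffles.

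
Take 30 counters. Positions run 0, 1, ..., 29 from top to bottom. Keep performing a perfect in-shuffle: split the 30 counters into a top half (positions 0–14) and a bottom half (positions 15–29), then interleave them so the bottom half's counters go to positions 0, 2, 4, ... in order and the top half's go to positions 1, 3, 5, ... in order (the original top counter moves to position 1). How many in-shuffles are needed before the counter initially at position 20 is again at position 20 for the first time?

5

Follow position 20 under repeated in-shuffles:
20 → 10 → 21 → 12 → 25 → 20
It first returns after 5 in-shuffles.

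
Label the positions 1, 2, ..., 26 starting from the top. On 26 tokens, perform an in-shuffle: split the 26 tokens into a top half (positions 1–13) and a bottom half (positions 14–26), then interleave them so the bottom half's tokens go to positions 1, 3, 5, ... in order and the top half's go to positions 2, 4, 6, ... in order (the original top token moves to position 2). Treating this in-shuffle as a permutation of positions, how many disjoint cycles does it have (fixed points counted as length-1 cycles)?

Trace each unvisited position around until it returns:
(1 2 4 8 16 5 ... len 18) (3 6 12 24 21 15) (9 18)
3 cycles in total.

3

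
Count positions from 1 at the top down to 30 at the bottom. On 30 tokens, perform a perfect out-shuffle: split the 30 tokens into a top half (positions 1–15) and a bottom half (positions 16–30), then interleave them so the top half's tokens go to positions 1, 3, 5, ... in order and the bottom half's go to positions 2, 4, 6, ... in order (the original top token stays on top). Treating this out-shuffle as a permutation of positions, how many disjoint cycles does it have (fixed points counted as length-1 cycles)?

3

Trace each unvisited position around until it returns:
(1) (2 3 5 9 17 4 ... len 28) (30)
3 cycles in total.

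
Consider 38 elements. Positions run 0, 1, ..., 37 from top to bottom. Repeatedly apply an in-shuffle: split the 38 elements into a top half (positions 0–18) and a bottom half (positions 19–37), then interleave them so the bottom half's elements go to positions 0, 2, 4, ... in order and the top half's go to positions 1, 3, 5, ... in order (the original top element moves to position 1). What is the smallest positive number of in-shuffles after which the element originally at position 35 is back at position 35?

Follow position 35 under repeated in-shuffles:
35 → 32 → 26 → 14 → 29 → 20 → 2 → 5 → 11 → 23 → 8 → 17 → 35
It first returns after 12 in-shuffles.

12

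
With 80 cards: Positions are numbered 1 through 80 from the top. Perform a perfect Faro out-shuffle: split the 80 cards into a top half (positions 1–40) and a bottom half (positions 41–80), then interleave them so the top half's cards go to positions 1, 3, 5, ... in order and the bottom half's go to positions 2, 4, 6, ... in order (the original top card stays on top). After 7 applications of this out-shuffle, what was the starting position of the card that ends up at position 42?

Work backwards from position 42, undoing one out-shuffle at a time:
42 ← 61 ← 31 ← 16 ← 48 ← 64 ← 72 ← 76
So the card now at position 42 started at position 76.

76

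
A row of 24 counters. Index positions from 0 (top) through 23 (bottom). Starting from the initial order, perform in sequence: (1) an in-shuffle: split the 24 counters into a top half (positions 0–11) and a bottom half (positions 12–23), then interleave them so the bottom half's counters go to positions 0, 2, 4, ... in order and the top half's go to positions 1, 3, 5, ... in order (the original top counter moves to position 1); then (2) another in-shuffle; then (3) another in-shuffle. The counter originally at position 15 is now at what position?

2

Track the counter from position 15 forward through each operation:
  after op 1 (in-shuffle): 15 → 6
  after op 2 (in-shuffle): 6 → 13
  after op 3 (in-shuffle): 13 → 2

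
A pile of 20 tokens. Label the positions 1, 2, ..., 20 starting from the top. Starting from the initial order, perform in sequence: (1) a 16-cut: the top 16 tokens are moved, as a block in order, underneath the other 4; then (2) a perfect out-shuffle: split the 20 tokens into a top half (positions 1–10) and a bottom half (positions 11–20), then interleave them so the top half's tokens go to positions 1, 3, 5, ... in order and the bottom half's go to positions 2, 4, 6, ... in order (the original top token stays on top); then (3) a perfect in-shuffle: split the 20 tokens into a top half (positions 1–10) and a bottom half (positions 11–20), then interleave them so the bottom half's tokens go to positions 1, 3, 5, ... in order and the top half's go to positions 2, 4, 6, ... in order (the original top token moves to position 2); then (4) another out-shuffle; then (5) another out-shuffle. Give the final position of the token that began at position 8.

Track the token from position 8 forward through each operation:
  after op 1 (cut 16): 8 → 12
  after op 2 (out-shuffle): 12 → 4
  after op 3 (in-shuffle): 4 → 8
  after op 4 (out-shuffle): 8 → 15
  after op 5 (out-shuffle): 15 → 10

10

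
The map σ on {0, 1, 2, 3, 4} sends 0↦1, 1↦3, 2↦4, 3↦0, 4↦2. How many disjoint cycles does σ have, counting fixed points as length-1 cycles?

2

Cycle decomposition: (0 1 3) (2 4).
2 cycles.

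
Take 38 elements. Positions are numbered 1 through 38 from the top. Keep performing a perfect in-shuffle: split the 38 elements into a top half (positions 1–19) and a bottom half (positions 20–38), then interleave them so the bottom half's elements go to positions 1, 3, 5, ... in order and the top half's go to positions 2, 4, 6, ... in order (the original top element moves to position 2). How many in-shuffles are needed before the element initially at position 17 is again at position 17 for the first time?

Follow position 17 under repeated in-shuffles:
17 → 34 → 29 → 19 → 38 → 37 → 35 → 31 → 23 → 7 → 14 → 28 → 17
It first returns after 12 in-shuffles.

12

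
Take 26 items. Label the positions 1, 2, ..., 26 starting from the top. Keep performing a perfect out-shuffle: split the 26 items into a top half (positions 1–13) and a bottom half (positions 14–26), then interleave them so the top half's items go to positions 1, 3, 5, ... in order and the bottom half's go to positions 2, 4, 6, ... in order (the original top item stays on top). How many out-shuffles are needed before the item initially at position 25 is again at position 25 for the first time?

20

Follow position 25 under repeated out-shuffles:
25 → 24 → 22 → 18 → 10 → 19 → 12 → 23 → 20 → 14 → 2 → 3 → 5 → 9 → 17 → 8 → 15 → 4 → 7 → 13 → 25
It first returns after 20 out-shuffles.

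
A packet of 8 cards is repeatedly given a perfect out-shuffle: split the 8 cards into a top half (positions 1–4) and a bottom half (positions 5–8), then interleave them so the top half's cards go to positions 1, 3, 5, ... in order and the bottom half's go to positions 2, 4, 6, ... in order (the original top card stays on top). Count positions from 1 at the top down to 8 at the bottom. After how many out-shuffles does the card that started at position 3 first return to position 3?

3

Follow position 3 under repeated out-shuffles:
3 → 5 → 2 → 3
It first returns after 3 out-shuffles.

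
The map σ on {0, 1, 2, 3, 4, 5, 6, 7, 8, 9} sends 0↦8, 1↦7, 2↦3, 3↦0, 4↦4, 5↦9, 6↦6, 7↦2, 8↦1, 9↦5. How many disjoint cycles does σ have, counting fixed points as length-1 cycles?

Cycle decomposition: (0 8 1 7 2 3) (4) (5 9) (6).
4 cycles.

4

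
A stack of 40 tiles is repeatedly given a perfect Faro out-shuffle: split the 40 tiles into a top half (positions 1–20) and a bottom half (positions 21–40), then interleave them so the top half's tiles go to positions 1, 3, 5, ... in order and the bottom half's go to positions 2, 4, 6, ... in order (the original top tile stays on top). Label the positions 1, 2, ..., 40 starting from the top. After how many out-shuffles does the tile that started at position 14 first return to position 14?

Follow position 14 under repeated out-shuffles:
14 → 27 → 14
It first returns after 2 out-shuffles.

2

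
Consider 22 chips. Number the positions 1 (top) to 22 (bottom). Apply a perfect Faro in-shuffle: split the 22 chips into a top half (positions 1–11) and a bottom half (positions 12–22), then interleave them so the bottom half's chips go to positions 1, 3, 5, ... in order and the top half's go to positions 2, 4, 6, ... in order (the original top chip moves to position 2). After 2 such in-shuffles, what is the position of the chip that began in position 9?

Track the chip's position through each in-shuffle:
9 → 18 → 13

13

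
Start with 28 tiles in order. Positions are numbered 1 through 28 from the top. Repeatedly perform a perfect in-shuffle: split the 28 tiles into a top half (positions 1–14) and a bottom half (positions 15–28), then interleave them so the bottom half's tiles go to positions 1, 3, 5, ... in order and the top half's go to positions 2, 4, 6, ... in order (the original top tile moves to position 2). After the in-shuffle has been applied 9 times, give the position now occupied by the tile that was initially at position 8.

7

Track the tile's position through each in-shuffle:
8 → 16 → 3 → 6 → 12 → 24 → 19 → 9 → 18 → 7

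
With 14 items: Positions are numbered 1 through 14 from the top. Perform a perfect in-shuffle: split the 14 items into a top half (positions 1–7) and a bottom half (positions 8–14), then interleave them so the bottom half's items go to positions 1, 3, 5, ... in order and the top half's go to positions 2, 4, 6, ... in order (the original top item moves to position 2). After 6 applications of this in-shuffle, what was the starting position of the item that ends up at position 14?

11

Work backwards from position 14, undoing one in-shuffle at a time:
14 ← 7 ← 11 ← 13 ← 14 ← 7 ← 11
So the item now at position 14 started at position 11.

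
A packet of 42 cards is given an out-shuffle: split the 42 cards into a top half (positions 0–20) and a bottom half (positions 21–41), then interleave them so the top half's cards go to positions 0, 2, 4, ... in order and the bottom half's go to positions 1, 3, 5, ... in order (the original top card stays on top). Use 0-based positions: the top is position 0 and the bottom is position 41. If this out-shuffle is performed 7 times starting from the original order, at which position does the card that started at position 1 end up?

Track the card's position through each out-shuffle:
1 → 2 → 4 → 8 → 16 → 32 → 23 → 5

5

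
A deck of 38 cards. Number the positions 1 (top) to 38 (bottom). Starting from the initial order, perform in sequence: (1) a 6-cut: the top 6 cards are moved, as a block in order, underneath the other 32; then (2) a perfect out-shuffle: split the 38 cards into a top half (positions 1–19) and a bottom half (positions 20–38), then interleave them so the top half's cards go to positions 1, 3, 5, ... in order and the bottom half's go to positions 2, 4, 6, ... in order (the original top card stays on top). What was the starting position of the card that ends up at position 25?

19

Undo the operations in reverse order, starting from position 25:
  undo op 2 (out-shuffle, from top half): 25 ← 13
  undo op 1 (cut 6): 13 ← 19
So the card at position 25 came from original position 19.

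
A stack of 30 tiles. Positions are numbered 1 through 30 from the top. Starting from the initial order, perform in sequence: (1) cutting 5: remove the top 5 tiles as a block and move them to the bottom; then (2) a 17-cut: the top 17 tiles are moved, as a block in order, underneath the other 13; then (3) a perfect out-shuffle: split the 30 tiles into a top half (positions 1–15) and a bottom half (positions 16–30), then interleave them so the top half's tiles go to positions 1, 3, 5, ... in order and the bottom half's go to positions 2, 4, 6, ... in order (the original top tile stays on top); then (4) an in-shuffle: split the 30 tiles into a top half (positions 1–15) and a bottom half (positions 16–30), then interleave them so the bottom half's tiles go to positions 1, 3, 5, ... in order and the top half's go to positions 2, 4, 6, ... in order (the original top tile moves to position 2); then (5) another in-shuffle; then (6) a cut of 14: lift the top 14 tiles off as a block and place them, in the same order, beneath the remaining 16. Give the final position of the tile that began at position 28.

29

Track the tile from position 28 forward through each operation:
  after op 1 (cut 5): 28 → 23
  after op 2 (cut 17): 23 → 6
  after op 3 (out-shuffle): 6 → 11
  after op 4 (in-shuffle): 11 → 22
  after op 5 (in-shuffle): 22 → 13
  after op 6 (cut 14): 13 → 29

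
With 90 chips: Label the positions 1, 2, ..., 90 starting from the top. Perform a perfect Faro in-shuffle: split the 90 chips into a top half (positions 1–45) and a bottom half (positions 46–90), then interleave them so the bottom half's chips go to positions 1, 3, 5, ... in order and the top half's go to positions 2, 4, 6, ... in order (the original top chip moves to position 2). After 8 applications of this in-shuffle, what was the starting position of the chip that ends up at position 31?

41

Work backwards from position 31, undoing one in-shuffle at a time:
31 ← 61 ← 76 ← 38 ← 19 ← 55 ← 73 ← 82 ← 41
So the chip now at position 31 started at position 41.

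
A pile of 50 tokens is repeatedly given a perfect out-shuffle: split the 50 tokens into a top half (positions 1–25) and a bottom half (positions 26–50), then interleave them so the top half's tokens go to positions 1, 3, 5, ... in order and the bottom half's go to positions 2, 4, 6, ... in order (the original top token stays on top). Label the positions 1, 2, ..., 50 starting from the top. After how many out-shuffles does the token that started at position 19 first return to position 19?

Follow position 19 under repeated out-shuffles:
19 → 37 → 24 → 47 → 44 → 38 → 26 → 2 → ... → 19 (length 21)
It first returns after 21 out-shuffles.

21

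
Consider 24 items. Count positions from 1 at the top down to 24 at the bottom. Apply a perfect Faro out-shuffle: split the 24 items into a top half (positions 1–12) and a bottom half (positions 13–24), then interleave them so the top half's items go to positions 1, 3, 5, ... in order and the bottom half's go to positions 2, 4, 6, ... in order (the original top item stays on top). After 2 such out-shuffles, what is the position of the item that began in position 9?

10

Track the item's position through each out-shuffle:
9 → 17 → 10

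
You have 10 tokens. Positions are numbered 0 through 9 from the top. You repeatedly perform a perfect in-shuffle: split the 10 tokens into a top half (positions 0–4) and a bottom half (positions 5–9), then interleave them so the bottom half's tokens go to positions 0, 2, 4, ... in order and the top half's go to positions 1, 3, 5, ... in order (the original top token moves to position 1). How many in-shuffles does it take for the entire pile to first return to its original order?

10

The in-shuffle permutes the 10 positions with cycle lengths [10].
Every token is home exactly when every cycle has completed a whole number of laps, i.e. after lcm(10) = 10 in-shuffles.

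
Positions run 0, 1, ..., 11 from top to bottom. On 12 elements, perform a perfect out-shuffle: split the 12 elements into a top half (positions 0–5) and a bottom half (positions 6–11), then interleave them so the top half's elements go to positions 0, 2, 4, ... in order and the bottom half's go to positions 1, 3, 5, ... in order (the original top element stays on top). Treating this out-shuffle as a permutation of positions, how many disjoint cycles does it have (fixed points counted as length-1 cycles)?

Trace each unvisited position around until it returns:
(0) (1 2 4 8 5 10 9 7 3 6) (11)
3 cycles in total.

3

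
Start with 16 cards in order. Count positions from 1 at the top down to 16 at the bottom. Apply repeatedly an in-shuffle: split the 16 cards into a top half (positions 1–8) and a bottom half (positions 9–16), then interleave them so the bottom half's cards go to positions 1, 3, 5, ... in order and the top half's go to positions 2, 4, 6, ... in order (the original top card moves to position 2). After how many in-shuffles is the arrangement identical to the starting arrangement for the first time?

8

The in-shuffle permutes the 16 positions with cycle lengths [8, 8].
Every card is home exactly when every cycle has completed a whole number of laps, i.e. after lcm(8) = 8 in-shuffles.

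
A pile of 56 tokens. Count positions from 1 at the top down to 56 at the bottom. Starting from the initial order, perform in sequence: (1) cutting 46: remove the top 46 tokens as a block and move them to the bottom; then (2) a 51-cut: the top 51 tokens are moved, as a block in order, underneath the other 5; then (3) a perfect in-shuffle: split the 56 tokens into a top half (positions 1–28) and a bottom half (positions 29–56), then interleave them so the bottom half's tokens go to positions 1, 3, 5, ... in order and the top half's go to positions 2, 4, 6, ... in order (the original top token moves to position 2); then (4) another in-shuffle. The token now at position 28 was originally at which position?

Undo the operations in reverse order, starting from position 28:
  undo op 4 (in-shuffle, from top half): 28 ← 14
  undo op 3 (in-shuffle, from top half): 14 ← 7
  undo op 2 (cut 51): 7 ← 2
  undo op 1 (cut 46): 2 ← 48
So the token at position 28 came from original position 48.

48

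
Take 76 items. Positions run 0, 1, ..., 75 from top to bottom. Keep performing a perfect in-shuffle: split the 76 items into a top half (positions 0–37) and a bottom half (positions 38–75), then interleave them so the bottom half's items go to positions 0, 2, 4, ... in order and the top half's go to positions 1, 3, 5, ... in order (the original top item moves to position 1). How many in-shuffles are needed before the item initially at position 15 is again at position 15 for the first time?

Follow position 15 under repeated in-shuffles:
15 → 31 → 63 → 50 → 24 → 49 → 22 → 45 → ... → 15 (length 30)
It first returns after 30 in-shuffles.

30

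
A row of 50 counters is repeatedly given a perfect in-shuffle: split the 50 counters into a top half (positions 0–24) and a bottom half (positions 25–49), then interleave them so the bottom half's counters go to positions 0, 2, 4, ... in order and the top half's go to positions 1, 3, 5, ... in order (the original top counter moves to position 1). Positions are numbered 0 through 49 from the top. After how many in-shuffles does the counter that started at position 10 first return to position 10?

8

Follow position 10 under repeated in-shuffles:
10 → 21 → 43 → 36 → 22 → 45 → 40 → 30 → 10
It first returns after 8 in-shuffles.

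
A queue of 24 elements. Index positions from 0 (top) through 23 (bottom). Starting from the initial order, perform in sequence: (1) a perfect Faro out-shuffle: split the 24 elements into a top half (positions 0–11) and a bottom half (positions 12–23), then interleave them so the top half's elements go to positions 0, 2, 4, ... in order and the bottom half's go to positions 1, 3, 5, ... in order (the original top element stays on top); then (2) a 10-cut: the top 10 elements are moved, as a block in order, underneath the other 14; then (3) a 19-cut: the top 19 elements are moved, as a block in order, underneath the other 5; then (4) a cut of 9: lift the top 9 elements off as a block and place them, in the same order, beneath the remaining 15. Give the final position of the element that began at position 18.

Track the element from position 18 forward through each operation:
  after op 1 (out-shuffle): 18 → 13
  after op 2 (cut 10): 13 → 3
  after op 3 (cut 19): 3 → 8
  after op 4 (cut 9): 8 → 23

23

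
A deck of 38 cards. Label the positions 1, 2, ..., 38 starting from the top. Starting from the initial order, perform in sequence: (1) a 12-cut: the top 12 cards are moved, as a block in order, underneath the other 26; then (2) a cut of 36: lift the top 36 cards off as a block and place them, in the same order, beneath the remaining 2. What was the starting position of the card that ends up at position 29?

Undo the operations in reverse order, starting from position 29:
  undo op 2 (cut 36): 29 ← 27
  undo op 1 (cut 12): 27 ← 1
So the card at position 29 came from original position 1.

1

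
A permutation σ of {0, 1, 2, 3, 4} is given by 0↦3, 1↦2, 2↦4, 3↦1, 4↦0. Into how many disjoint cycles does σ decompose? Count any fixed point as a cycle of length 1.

Cycle decomposition: (0 3 1 2 4).
1 cycle.

1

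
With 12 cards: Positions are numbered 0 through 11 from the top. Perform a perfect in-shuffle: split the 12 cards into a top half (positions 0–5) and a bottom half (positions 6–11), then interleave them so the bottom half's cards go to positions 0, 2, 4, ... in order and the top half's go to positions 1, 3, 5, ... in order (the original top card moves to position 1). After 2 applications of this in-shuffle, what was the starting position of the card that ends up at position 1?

6

Work backwards from position 1, undoing one in-shuffle at a time:
1 ← 0 ← 6
So the card now at position 1 started at position 6.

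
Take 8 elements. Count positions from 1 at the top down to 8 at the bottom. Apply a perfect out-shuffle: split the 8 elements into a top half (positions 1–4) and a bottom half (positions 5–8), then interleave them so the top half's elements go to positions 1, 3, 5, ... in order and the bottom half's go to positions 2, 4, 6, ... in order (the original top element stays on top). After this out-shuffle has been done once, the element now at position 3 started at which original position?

Work backwards from position 3, undoing one out-shuffle at a time:
3 ← 2
So the element now at position 3 started at position 2.

2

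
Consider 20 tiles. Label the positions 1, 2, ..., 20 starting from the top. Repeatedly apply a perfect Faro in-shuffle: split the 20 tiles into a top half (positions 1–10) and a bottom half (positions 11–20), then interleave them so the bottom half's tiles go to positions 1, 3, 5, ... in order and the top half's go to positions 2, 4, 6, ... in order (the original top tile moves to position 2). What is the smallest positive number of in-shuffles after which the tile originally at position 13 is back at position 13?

6

Follow position 13 under repeated in-shuffles:
13 → 5 → 10 → 20 → 19 → 17 → 13
It first returns after 6 in-shuffles.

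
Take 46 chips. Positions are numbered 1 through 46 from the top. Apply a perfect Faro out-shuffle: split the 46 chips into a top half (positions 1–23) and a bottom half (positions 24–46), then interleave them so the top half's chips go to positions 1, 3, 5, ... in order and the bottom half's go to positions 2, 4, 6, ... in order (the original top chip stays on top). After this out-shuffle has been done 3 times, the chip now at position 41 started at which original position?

6

Work backwards from position 41, undoing one out-shuffle at a time:
41 ← 21 ← 11 ← 6
So the chip now at position 41 started at position 6.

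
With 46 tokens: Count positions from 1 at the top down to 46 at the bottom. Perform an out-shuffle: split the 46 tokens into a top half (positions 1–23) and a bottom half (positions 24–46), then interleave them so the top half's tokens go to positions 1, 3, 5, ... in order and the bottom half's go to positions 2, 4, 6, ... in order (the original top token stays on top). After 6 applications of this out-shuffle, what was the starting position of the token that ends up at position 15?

42

Work backwards from position 15, undoing one out-shuffle at a time:
15 ← 8 ← 27 ← 14 ← 30 ← 38 ← 42
So the token now at position 15 started at position 42.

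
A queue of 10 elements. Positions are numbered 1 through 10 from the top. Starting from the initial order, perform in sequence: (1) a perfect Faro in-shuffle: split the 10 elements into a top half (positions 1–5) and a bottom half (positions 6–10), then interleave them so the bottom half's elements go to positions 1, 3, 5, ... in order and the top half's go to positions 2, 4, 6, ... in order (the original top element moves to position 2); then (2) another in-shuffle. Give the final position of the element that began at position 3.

Track the element from position 3 forward through each operation:
  after op 1 (in-shuffle): 3 → 6
  after op 2 (in-shuffle): 6 → 1

1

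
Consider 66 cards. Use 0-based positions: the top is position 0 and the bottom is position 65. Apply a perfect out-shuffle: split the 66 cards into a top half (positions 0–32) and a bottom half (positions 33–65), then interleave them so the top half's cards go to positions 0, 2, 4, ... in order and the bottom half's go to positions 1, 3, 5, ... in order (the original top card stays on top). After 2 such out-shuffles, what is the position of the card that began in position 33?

Track the card's position through each out-shuffle:
33 → 1 → 2

2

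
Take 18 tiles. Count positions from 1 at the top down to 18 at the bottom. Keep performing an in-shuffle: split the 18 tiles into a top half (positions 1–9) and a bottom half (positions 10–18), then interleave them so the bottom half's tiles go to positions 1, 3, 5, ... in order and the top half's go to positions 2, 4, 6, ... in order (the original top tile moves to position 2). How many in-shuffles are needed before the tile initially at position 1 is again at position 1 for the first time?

Follow position 1 under repeated in-shuffles:
1 → 2 → 4 → 8 → 16 → 13 → 7 → 14 → 9 → 18 → 17 → 15 → 11 → 3 → 6 → 12 → 5 → 10 → 1
It first returns after 18 in-shuffles.

18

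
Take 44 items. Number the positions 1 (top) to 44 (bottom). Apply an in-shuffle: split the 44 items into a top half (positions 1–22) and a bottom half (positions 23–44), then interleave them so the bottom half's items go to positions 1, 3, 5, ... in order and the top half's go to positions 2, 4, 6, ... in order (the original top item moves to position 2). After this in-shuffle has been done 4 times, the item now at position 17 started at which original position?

32

Work backwards from position 17, undoing one in-shuffle at a time:
17 ← 31 ← 38 ← 19 ← 32
So the item now at position 17 started at position 32.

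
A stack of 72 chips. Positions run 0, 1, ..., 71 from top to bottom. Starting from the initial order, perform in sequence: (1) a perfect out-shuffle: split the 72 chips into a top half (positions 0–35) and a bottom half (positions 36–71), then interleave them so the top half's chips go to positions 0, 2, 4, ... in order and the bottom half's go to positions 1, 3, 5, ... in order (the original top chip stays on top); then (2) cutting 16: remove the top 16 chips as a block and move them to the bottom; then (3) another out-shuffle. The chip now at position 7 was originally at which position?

Undo the operations in reverse order, starting from position 7:
  undo op 3 (out-shuffle, from bottom half): 7 ← 39
  undo op 2 (cut 16): 39 ← 55
  undo op 1 (out-shuffle, from bottom half): 55 ← 63
So the chip at position 7 came from original position 63.

63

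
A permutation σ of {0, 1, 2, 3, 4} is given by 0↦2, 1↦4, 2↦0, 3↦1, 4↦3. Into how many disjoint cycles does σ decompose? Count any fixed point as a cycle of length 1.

Cycle decomposition: (0 2) (1 4 3).
2 cycles.

2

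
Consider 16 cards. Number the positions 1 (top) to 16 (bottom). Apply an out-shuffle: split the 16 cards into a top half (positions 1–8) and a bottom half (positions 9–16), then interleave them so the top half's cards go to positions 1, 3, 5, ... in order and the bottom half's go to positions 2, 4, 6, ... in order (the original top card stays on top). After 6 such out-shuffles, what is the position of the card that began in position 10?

Track the card's position through each out-shuffle:
10 → 4 → 7 → 13 → 10 → 4 → 7

7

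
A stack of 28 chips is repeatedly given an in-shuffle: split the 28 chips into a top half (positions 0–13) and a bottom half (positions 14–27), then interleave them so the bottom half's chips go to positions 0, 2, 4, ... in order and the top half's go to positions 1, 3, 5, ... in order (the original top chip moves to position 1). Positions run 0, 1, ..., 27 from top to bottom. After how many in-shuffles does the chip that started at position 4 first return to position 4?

28

Follow position 4 under repeated in-shuffles:
4 → 9 → 19 → 10 → 21 → 14 → 0 → 1 → ... → 4 (length 28)
It first returns after 28 in-shuffles.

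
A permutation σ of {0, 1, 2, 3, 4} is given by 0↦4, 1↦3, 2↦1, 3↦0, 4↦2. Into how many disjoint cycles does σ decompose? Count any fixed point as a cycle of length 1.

Cycle decomposition: (0 4 2 1 3).
1 cycle.

1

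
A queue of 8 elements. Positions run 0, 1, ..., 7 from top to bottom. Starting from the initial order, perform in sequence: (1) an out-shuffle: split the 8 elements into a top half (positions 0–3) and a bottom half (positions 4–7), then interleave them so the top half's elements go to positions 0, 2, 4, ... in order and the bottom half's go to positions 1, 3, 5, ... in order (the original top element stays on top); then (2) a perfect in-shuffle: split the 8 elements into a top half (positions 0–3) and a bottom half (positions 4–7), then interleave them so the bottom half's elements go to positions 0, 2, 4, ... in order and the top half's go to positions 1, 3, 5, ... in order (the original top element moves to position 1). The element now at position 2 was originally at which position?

6

Undo the operations in reverse order, starting from position 2:
  undo op 2 (in-shuffle, from bottom half): 2 ← 5
  undo op 1 (out-shuffle, from bottom half): 5 ← 6
So the element at position 2 came from original position 6.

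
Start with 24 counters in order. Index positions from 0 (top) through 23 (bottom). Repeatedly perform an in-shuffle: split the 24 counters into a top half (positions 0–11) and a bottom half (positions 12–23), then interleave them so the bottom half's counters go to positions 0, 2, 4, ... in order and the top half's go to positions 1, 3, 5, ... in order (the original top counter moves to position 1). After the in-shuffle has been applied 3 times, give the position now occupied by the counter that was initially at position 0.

Track the counter's position through each in-shuffle:
0 → 1 → 3 → 7

7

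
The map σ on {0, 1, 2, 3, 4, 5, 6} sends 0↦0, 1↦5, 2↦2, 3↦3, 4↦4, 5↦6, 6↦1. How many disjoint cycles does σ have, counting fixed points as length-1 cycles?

5

Cycle decomposition: (0) (1 5 6) (2) (3) (4).
5 cycles.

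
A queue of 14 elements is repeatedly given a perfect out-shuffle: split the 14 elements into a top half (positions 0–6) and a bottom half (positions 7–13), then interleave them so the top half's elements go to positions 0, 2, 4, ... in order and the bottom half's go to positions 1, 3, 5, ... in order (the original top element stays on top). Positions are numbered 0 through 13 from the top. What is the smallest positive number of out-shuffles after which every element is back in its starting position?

12

The out-shuffle permutes the 14 positions with cycle lengths [1, 1, 12].
Every element is home exactly when every cycle has completed a whole number of laps, i.e. after lcm(1, 12) = 12 out-shuffles.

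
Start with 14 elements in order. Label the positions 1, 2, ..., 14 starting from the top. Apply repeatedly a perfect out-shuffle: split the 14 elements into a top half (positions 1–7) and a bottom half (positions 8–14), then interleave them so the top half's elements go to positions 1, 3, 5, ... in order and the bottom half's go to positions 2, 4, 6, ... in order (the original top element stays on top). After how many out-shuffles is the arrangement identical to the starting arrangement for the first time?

The out-shuffle permutes the 14 positions with cycle lengths [1, 1, 12].
Every element is home exactly when every cycle has completed a whole number of laps, i.e. after lcm(1, 12) = 12 out-shuffles.

12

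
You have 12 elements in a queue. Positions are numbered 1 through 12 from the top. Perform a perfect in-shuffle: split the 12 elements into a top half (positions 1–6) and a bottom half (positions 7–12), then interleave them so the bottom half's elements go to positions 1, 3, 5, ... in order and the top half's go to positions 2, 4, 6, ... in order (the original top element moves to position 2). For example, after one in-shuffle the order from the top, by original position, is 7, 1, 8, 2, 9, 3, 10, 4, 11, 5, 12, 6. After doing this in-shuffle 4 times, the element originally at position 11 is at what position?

Track the element's position through each in-shuffle:
11 → 9 → 5 → 10 → 7

7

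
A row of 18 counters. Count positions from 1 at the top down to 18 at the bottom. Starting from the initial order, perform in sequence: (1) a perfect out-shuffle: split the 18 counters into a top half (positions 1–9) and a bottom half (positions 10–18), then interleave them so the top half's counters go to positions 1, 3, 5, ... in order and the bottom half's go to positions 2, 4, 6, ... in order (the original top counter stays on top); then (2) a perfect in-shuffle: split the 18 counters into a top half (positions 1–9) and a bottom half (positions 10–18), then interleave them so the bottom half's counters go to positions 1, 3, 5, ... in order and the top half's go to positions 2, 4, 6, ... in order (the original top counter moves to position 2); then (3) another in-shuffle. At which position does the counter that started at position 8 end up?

Track the counter from position 8 forward through each operation:
  after op 1 (out-shuffle): 8 → 15
  after op 2 (in-shuffle): 15 → 11
  after op 3 (in-shuffle): 11 → 3

3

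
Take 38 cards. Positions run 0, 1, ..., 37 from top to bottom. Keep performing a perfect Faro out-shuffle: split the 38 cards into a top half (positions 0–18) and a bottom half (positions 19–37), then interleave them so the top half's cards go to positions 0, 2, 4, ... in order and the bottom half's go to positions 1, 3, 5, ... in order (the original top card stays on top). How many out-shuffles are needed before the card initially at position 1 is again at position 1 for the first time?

Follow position 1 under repeated out-shuffles:
1 → 2 → 4 → 8 → 16 → 32 → 27 → 17 → ... → 1 (length 36)
It first returns after 36 out-shuffles.

36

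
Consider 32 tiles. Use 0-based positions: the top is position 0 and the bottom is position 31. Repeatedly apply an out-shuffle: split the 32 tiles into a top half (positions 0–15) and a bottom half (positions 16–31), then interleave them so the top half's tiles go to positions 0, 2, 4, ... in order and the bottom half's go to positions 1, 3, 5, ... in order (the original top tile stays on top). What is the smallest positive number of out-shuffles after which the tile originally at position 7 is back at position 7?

5

Follow position 7 under repeated out-shuffles:
7 → 14 → 28 → 25 → 19 → 7
It first returns after 5 out-shuffles.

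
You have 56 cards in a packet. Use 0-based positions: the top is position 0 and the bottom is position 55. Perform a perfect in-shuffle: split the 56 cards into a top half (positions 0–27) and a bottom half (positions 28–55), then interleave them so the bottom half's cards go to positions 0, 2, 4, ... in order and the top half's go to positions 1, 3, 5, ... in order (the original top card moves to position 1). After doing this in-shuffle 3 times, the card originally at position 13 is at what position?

54

Track the card's position through each in-shuffle:
13 → 27 → 55 → 54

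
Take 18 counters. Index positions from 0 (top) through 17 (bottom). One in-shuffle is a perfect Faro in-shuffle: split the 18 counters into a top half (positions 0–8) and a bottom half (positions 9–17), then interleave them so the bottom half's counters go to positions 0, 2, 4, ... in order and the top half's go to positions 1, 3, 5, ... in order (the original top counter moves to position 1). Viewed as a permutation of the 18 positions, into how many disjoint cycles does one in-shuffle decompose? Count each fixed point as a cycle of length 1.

Trace each unvisited position around until it returns:
(0 1 3 7 15 12 ... len 18)
1 cycle in total.

1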